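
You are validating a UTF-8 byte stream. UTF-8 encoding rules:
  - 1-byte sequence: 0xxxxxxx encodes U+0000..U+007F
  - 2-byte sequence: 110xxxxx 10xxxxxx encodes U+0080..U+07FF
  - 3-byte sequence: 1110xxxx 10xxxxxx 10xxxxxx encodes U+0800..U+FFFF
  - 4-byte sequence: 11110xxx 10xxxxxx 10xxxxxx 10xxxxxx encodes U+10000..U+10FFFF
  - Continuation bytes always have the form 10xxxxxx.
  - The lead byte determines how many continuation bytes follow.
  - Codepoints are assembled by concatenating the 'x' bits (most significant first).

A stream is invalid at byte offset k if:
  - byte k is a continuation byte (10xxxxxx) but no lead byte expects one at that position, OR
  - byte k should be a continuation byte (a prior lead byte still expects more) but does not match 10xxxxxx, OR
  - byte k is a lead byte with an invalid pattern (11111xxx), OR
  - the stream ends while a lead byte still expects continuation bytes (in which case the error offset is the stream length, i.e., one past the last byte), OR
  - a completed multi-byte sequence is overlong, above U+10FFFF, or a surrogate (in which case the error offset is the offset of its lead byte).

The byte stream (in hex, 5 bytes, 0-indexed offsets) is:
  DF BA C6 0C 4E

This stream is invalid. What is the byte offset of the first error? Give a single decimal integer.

Answer: 3

Derivation:
Byte[0]=DF: 2-byte lead, need 1 cont bytes. acc=0x1F
Byte[1]=BA: continuation. acc=(acc<<6)|0x3A=0x7FA
Completed: cp=U+07FA (starts at byte 0)
Byte[2]=C6: 2-byte lead, need 1 cont bytes. acc=0x6
Byte[3]=0C: expected 10xxxxxx continuation. INVALID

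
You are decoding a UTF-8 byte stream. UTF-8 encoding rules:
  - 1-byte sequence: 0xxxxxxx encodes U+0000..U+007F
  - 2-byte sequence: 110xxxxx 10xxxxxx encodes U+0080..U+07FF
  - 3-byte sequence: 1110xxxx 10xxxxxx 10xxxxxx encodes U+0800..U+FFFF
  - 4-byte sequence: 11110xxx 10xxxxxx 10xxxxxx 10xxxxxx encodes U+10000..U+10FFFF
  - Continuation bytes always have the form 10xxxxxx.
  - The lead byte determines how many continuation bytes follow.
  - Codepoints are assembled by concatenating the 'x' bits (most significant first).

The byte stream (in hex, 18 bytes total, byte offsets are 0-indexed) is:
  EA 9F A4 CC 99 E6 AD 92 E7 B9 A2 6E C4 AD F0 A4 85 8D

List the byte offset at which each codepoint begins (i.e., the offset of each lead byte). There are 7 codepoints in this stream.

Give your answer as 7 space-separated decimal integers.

Byte[0]=EA: 3-byte lead, need 2 cont bytes. acc=0xA
Byte[1]=9F: continuation. acc=(acc<<6)|0x1F=0x29F
Byte[2]=A4: continuation. acc=(acc<<6)|0x24=0xA7E4
Completed: cp=U+A7E4 (starts at byte 0)
Byte[3]=CC: 2-byte lead, need 1 cont bytes. acc=0xC
Byte[4]=99: continuation. acc=(acc<<6)|0x19=0x319
Completed: cp=U+0319 (starts at byte 3)
Byte[5]=E6: 3-byte lead, need 2 cont bytes. acc=0x6
Byte[6]=AD: continuation. acc=(acc<<6)|0x2D=0x1AD
Byte[7]=92: continuation. acc=(acc<<6)|0x12=0x6B52
Completed: cp=U+6B52 (starts at byte 5)
Byte[8]=E7: 3-byte lead, need 2 cont bytes. acc=0x7
Byte[9]=B9: continuation. acc=(acc<<6)|0x39=0x1F9
Byte[10]=A2: continuation. acc=(acc<<6)|0x22=0x7E62
Completed: cp=U+7E62 (starts at byte 8)
Byte[11]=6E: 1-byte ASCII. cp=U+006E
Byte[12]=C4: 2-byte lead, need 1 cont bytes. acc=0x4
Byte[13]=AD: continuation. acc=(acc<<6)|0x2D=0x12D
Completed: cp=U+012D (starts at byte 12)
Byte[14]=F0: 4-byte lead, need 3 cont bytes. acc=0x0
Byte[15]=A4: continuation. acc=(acc<<6)|0x24=0x24
Byte[16]=85: continuation. acc=(acc<<6)|0x05=0x905
Byte[17]=8D: continuation. acc=(acc<<6)|0x0D=0x2414D
Completed: cp=U+2414D (starts at byte 14)

Answer: 0 3 5 8 11 12 14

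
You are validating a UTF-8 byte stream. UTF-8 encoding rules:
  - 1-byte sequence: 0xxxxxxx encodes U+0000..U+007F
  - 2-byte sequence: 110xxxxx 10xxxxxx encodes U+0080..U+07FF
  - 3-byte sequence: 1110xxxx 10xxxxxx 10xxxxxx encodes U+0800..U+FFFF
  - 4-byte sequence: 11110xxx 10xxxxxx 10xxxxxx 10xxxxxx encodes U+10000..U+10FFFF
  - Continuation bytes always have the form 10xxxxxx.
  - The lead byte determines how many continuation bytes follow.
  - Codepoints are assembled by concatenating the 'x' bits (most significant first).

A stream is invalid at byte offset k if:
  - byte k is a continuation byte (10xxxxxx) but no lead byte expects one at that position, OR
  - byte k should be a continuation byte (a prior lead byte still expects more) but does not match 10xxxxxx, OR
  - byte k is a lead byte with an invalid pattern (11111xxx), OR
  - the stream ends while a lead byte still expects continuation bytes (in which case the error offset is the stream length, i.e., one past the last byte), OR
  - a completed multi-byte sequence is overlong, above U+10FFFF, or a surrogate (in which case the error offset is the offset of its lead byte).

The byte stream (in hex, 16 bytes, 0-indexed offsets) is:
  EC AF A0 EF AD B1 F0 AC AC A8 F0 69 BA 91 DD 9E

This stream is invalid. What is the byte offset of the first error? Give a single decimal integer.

Answer: 11

Derivation:
Byte[0]=EC: 3-byte lead, need 2 cont bytes. acc=0xC
Byte[1]=AF: continuation. acc=(acc<<6)|0x2F=0x32F
Byte[2]=A0: continuation. acc=(acc<<6)|0x20=0xCBE0
Completed: cp=U+CBE0 (starts at byte 0)
Byte[3]=EF: 3-byte lead, need 2 cont bytes. acc=0xF
Byte[4]=AD: continuation. acc=(acc<<6)|0x2D=0x3ED
Byte[5]=B1: continuation. acc=(acc<<6)|0x31=0xFB71
Completed: cp=U+FB71 (starts at byte 3)
Byte[6]=F0: 4-byte lead, need 3 cont bytes. acc=0x0
Byte[7]=AC: continuation. acc=(acc<<6)|0x2C=0x2C
Byte[8]=AC: continuation. acc=(acc<<6)|0x2C=0xB2C
Byte[9]=A8: continuation. acc=(acc<<6)|0x28=0x2CB28
Completed: cp=U+2CB28 (starts at byte 6)
Byte[10]=F0: 4-byte lead, need 3 cont bytes. acc=0x0
Byte[11]=69: expected 10xxxxxx continuation. INVALID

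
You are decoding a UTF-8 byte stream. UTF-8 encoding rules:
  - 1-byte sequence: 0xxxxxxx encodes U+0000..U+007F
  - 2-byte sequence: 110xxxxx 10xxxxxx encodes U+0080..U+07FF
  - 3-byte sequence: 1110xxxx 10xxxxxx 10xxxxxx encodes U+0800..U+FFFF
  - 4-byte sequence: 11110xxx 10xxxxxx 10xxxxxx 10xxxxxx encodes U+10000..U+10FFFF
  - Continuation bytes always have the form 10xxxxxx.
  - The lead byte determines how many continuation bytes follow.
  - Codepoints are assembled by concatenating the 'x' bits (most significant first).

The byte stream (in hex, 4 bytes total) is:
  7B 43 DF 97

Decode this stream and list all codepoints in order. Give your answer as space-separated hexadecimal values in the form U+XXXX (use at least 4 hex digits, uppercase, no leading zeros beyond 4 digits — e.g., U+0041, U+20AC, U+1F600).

Byte[0]=7B: 1-byte ASCII. cp=U+007B
Byte[1]=43: 1-byte ASCII. cp=U+0043
Byte[2]=DF: 2-byte lead, need 1 cont bytes. acc=0x1F
Byte[3]=97: continuation. acc=(acc<<6)|0x17=0x7D7
Completed: cp=U+07D7 (starts at byte 2)

Answer: U+007B U+0043 U+07D7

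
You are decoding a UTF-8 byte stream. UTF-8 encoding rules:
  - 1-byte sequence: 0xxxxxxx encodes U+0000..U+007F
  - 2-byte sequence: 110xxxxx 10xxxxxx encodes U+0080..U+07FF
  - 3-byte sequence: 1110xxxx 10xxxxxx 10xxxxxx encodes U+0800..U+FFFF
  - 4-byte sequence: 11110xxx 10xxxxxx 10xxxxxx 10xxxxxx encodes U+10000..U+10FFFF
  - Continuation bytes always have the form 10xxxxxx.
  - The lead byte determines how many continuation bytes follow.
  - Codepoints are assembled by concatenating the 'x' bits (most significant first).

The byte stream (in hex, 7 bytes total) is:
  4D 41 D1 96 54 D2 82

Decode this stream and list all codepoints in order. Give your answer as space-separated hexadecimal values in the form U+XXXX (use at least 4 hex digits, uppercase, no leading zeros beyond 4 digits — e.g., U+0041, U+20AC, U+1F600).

Byte[0]=4D: 1-byte ASCII. cp=U+004D
Byte[1]=41: 1-byte ASCII. cp=U+0041
Byte[2]=D1: 2-byte lead, need 1 cont bytes. acc=0x11
Byte[3]=96: continuation. acc=(acc<<6)|0x16=0x456
Completed: cp=U+0456 (starts at byte 2)
Byte[4]=54: 1-byte ASCII. cp=U+0054
Byte[5]=D2: 2-byte lead, need 1 cont bytes. acc=0x12
Byte[6]=82: continuation. acc=(acc<<6)|0x02=0x482
Completed: cp=U+0482 (starts at byte 5)

Answer: U+004D U+0041 U+0456 U+0054 U+0482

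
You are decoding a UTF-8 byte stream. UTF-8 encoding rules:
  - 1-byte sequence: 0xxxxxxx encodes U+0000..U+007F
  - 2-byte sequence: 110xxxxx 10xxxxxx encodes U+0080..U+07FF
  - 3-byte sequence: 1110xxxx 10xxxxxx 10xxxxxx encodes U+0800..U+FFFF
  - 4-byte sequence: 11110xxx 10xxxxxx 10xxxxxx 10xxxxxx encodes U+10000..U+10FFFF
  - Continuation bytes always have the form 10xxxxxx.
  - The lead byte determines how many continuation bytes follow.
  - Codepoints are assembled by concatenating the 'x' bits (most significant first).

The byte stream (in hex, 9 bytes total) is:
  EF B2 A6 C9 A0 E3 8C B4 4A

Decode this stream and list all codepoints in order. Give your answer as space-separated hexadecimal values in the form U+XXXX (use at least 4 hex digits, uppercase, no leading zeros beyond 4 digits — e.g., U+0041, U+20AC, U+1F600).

Answer: U+FCA6 U+0260 U+3334 U+004A

Derivation:
Byte[0]=EF: 3-byte lead, need 2 cont bytes. acc=0xF
Byte[1]=B2: continuation. acc=(acc<<6)|0x32=0x3F2
Byte[2]=A6: continuation. acc=(acc<<6)|0x26=0xFCA6
Completed: cp=U+FCA6 (starts at byte 0)
Byte[3]=C9: 2-byte lead, need 1 cont bytes. acc=0x9
Byte[4]=A0: continuation. acc=(acc<<6)|0x20=0x260
Completed: cp=U+0260 (starts at byte 3)
Byte[5]=E3: 3-byte lead, need 2 cont bytes. acc=0x3
Byte[6]=8C: continuation. acc=(acc<<6)|0x0C=0xCC
Byte[7]=B4: continuation. acc=(acc<<6)|0x34=0x3334
Completed: cp=U+3334 (starts at byte 5)
Byte[8]=4A: 1-byte ASCII. cp=U+004A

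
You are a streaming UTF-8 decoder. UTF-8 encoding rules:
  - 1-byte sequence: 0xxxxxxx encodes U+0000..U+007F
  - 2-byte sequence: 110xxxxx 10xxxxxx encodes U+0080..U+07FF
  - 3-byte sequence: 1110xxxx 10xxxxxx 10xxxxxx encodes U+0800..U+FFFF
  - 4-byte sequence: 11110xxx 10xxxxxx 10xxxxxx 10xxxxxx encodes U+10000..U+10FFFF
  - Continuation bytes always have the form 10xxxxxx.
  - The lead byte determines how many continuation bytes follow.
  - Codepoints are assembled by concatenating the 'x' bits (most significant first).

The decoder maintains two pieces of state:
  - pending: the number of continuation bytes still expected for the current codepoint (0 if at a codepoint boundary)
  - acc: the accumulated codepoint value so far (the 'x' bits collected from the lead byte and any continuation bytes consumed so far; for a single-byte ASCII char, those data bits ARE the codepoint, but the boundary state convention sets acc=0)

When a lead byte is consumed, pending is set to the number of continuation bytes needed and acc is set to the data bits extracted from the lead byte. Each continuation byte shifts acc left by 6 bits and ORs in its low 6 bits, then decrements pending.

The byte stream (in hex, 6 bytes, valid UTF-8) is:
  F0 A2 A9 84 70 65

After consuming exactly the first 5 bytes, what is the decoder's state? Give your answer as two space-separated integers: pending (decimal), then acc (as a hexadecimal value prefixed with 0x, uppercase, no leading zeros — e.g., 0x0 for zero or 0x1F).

Answer: 0 0x0

Derivation:
Byte[0]=F0: 4-byte lead. pending=3, acc=0x0
Byte[1]=A2: continuation. acc=(acc<<6)|0x22=0x22, pending=2
Byte[2]=A9: continuation. acc=(acc<<6)|0x29=0x8A9, pending=1
Byte[3]=84: continuation. acc=(acc<<6)|0x04=0x22A44, pending=0
Byte[4]=70: 1-byte. pending=0, acc=0x0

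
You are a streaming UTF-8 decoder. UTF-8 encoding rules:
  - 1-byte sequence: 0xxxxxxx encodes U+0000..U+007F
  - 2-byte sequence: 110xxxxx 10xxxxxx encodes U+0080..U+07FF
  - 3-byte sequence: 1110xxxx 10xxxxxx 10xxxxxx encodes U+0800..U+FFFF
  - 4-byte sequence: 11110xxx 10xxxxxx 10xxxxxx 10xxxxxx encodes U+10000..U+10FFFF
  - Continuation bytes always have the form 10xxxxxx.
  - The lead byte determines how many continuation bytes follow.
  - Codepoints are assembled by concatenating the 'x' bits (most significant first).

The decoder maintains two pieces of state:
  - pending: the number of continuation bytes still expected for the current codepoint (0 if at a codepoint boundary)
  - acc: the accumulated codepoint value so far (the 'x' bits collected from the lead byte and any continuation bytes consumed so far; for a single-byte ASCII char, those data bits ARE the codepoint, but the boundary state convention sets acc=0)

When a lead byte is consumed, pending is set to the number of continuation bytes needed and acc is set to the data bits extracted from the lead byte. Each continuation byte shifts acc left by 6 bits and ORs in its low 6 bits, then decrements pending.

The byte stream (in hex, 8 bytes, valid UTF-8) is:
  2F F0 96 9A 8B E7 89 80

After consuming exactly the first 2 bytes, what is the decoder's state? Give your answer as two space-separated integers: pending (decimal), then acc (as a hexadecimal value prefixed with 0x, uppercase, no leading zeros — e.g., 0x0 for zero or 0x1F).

Byte[0]=2F: 1-byte. pending=0, acc=0x0
Byte[1]=F0: 4-byte lead. pending=3, acc=0x0

Answer: 3 0x0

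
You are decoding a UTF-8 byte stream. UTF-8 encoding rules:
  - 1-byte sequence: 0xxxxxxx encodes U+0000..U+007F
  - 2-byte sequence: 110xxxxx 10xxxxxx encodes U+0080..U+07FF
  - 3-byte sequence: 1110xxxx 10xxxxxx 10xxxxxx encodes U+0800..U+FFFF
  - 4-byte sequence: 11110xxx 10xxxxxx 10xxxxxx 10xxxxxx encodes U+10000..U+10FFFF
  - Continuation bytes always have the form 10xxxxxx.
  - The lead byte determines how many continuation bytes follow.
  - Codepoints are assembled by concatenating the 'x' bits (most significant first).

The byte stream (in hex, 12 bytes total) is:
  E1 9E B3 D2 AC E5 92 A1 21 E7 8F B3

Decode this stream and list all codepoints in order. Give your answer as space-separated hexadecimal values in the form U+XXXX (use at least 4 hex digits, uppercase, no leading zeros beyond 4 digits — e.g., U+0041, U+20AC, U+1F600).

Byte[0]=E1: 3-byte lead, need 2 cont bytes. acc=0x1
Byte[1]=9E: continuation. acc=(acc<<6)|0x1E=0x5E
Byte[2]=B3: continuation. acc=(acc<<6)|0x33=0x17B3
Completed: cp=U+17B3 (starts at byte 0)
Byte[3]=D2: 2-byte lead, need 1 cont bytes. acc=0x12
Byte[4]=AC: continuation. acc=(acc<<6)|0x2C=0x4AC
Completed: cp=U+04AC (starts at byte 3)
Byte[5]=E5: 3-byte lead, need 2 cont bytes. acc=0x5
Byte[6]=92: continuation. acc=(acc<<6)|0x12=0x152
Byte[7]=A1: continuation. acc=(acc<<6)|0x21=0x54A1
Completed: cp=U+54A1 (starts at byte 5)
Byte[8]=21: 1-byte ASCII. cp=U+0021
Byte[9]=E7: 3-byte lead, need 2 cont bytes. acc=0x7
Byte[10]=8F: continuation. acc=(acc<<6)|0x0F=0x1CF
Byte[11]=B3: continuation. acc=(acc<<6)|0x33=0x73F3
Completed: cp=U+73F3 (starts at byte 9)

Answer: U+17B3 U+04AC U+54A1 U+0021 U+73F3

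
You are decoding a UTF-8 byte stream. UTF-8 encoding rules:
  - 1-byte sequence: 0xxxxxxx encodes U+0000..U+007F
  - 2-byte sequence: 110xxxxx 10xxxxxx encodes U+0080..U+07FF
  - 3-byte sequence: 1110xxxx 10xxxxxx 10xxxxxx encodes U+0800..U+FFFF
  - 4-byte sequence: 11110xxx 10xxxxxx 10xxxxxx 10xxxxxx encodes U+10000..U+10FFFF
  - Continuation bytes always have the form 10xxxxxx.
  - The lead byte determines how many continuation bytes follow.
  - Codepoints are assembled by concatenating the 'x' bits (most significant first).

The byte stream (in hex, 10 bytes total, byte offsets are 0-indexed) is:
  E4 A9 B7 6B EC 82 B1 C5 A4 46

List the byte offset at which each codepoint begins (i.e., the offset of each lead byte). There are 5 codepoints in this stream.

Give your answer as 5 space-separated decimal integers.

Byte[0]=E4: 3-byte lead, need 2 cont bytes. acc=0x4
Byte[1]=A9: continuation. acc=(acc<<6)|0x29=0x129
Byte[2]=B7: continuation. acc=(acc<<6)|0x37=0x4A77
Completed: cp=U+4A77 (starts at byte 0)
Byte[3]=6B: 1-byte ASCII. cp=U+006B
Byte[4]=EC: 3-byte lead, need 2 cont bytes. acc=0xC
Byte[5]=82: continuation. acc=(acc<<6)|0x02=0x302
Byte[6]=B1: continuation. acc=(acc<<6)|0x31=0xC0B1
Completed: cp=U+C0B1 (starts at byte 4)
Byte[7]=C5: 2-byte lead, need 1 cont bytes. acc=0x5
Byte[8]=A4: continuation. acc=(acc<<6)|0x24=0x164
Completed: cp=U+0164 (starts at byte 7)
Byte[9]=46: 1-byte ASCII. cp=U+0046

Answer: 0 3 4 7 9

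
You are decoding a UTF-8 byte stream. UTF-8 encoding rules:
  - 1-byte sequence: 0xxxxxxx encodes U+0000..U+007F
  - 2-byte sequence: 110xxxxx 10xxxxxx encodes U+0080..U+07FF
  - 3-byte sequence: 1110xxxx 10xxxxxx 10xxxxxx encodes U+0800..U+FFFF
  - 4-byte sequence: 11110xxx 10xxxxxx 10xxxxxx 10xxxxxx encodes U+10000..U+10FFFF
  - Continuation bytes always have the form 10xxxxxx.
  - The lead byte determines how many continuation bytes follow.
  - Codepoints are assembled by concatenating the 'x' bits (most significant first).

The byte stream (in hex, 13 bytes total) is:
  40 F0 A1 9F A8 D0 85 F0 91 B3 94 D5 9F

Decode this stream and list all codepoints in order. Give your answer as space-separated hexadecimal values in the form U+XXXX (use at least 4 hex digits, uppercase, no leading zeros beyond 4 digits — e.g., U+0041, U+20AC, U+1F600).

Byte[0]=40: 1-byte ASCII. cp=U+0040
Byte[1]=F0: 4-byte lead, need 3 cont bytes. acc=0x0
Byte[2]=A1: continuation. acc=(acc<<6)|0x21=0x21
Byte[3]=9F: continuation. acc=(acc<<6)|0x1F=0x85F
Byte[4]=A8: continuation. acc=(acc<<6)|0x28=0x217E8
Completed: cp=U+217E8 (starts at byte 1)
Byte[5]=D0: 2-byte lead, need 1 cont bytes. acc=0x10
Byte[6]=85: continuation. acc=(acc<<6)|0x05=0x405
Completed: cp=U+0405 (starts at byte 5)
Byte[7]=F0: 4-byte lead, need 3 cont bytes. acc=0x0
Byte[8]=91: continuation. acc=(acc<<6)|0x11=0x11
Byte[9]=B3: continuation. acc=(acc<<6)|0x33=0x473
Byte[10]=94: continuation. acc=(acc<<6)|0x14=0x11CD4
Completed: cp=U+11CD4 (starts at byte 7)
Byte[11]=D5: 2-byte lead, need 1 cont bytes. acc=0x15
Byte[12]=9F: continuation. acc=(acc<<6)|0x1F=0x55F
Completed: cp=U+055F (starts at byte 11)

Answer: U+0040 U+217E8 U+0405 U+11CD4 U+055F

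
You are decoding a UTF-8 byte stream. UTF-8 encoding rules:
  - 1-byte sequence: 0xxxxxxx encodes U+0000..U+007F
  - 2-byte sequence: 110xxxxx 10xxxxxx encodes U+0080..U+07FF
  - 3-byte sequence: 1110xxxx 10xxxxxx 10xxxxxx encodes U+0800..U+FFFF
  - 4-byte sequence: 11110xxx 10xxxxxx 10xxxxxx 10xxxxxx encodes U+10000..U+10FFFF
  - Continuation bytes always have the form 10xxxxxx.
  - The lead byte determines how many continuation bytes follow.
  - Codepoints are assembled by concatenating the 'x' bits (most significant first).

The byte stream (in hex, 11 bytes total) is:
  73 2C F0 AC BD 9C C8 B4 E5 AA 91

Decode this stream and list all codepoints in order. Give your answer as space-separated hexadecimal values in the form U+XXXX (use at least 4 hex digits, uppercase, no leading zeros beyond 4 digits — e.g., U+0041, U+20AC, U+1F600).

Answer: U+0073 U+002C U+2CF5C U+0234 U+5A91

Derivation:
Byte[0]=73: 1-byte ASCII. cp=U+0073
Byte[1]=2C: 1-byte ASCII. cp=U+002C
Byte[2]=F0: 4-byte lead, need 3 cont bytes. acc=0x0
Byte[3]=AC: continuation. acc=(acc<<6)|0x2C=0x2C
Byte[4]=BD: continuation. acc=(acc<<6)|0x3D=0xB3D
Byte[5]=9C: continuation. acc=(acc<<6)|0x1C=0x2CF5C
Completed: cp=U+2CF5C (starts at byte 2)
Byte[6]=C8: 2-byte lead, need 1 cont bytes. acc=0x8
Byte[7]=B4: continuation. acc=(acc<<6)|0x34=0x234
Completed: cp=U+0234 (starts at byte 6)
Byte[8]=E5: 3-byte lead, need 2 cont bytes. acc=0x5
Byte[9]=AA: continuation. acc=(acc<<6)|0x2A=0x16A
Byte[10]=91: continuation. acc=(acc<<6)|0x11=0x5A91
Completed: cp=U+5A91 (starts at byte 8)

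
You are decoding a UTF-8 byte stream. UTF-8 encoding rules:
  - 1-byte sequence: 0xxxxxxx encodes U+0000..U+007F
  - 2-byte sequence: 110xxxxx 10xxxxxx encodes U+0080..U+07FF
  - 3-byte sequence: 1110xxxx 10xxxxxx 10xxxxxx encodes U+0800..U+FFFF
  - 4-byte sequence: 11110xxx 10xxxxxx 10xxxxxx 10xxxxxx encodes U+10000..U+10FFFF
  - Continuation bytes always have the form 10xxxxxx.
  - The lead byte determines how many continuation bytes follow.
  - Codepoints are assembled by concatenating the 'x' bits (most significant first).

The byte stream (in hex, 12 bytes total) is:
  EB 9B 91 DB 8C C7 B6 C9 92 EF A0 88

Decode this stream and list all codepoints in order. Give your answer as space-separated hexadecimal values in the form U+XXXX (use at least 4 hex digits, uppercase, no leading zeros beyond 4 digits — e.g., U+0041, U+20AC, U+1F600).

Byte[0]=EB: 3-byte lead, need 2 cont bytes. acc=0xB
Byte[1]=9B: continuation. acc=(acc<<6)|0x1B=0x2DB
Byte[2]=91: continuation. acc=(acc<<6)|0x11=0xB6D1
Completed: cp=U+B6D1 (starts at byte 0)
Byte[3]=DB: 2-byte lead, need 1 cont bytes. acc=0x1B
Byte[4]=8C: continuation. acc=(acc<<6)|0x0C=0x6CC
Completed: cp=U+06CC (starts at byte 3)
Byte[5]=C7: 2-byte lead, need 1 cont bytes. acc=0x7
Byte[6]=B6: continuation. acc=(acc<<6)|0x36=0x1F6
Completed: cp=U+01F6 (starts at byte 5)
Byte[7]=C9: 2-byte lead, need 1 cont bytes. acc=0x9
Byte[8]=92: continuation. acc=(acc<<6)|0x12=0x252
Completed: cp=U+0252 (starts at byte 7)
Byte[9]=EF: 3-byte lead, need 2 cont bytes. acc=0xF
Byte[10]=A0: continuation. acc=(acc<<6)|0x20=0x3E0
Byte[11]=88: continuation. acc=(acc<<6)|0x08=0xF808
Completed: cp=U+F808 (starts at byte 9)

Answer: U+B6D1 U+06CC U+01F6 U+0252 U+F808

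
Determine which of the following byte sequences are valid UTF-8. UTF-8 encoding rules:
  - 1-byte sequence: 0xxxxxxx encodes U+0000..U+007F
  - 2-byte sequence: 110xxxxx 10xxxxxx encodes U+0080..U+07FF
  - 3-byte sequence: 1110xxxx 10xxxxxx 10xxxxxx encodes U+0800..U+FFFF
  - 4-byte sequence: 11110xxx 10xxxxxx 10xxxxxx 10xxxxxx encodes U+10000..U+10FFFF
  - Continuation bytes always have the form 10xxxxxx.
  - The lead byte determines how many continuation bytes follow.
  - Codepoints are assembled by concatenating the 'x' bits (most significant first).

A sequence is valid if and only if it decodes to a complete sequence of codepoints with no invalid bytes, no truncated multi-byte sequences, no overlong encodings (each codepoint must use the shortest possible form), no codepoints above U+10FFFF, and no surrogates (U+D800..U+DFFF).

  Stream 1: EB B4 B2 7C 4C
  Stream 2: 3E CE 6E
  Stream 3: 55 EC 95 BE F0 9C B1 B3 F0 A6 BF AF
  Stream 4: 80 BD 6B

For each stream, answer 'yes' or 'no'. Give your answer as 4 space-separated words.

Stream 1: decodes cleanly. VALID
Stream 2: error at byte offset 2. INVALID
Stream 3: decodes cleanly. VALID
Stream 4: error at byte offset 0. INVALID

Answer: yes no yes no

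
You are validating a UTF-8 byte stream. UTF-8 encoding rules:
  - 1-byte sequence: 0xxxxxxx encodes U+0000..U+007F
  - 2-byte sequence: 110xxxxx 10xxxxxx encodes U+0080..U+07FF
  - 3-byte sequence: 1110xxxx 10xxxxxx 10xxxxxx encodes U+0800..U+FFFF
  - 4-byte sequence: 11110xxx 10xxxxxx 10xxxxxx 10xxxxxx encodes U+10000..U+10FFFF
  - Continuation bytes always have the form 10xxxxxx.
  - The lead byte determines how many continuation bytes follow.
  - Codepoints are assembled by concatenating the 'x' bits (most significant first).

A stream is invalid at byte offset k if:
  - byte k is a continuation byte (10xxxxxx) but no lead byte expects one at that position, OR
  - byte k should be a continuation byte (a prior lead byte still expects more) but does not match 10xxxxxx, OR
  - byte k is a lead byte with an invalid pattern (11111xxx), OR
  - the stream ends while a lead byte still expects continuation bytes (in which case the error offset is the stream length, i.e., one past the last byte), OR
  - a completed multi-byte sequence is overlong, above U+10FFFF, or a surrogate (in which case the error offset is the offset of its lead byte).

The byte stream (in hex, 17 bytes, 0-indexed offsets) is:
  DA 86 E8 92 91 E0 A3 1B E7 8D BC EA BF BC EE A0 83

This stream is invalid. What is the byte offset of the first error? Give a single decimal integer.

Answer: 7

Derivation:
Byte[0]=DA: 2-byte lead, need 1 cont bytes. acc=0x1A
Byte[1]=86: continuation. acc=(acc<<6)|0x06=0x686
Completed: cp=U+0686 (starts at byte 0)
Byte[2]=E8: 3-byte lead, need 2 cont bytes. acc=0x8
Byte[3]=92: continuation. acc=(acc<<6)|0x12=0x212
Byte[4]=91: continuation. acc=(acc<<6)|0x11=0x8491
Completed: cp=U+8491 (starts at byte 2)
Byte[5]=E0: 3-byte lead, need 2 cont bytes. acc=0x0
Byte[6]=A3: continuation. acc=(acc<<6)|0x23=0x23
Byte[7]=1B: expected 10xxxxxx continuation. INVALID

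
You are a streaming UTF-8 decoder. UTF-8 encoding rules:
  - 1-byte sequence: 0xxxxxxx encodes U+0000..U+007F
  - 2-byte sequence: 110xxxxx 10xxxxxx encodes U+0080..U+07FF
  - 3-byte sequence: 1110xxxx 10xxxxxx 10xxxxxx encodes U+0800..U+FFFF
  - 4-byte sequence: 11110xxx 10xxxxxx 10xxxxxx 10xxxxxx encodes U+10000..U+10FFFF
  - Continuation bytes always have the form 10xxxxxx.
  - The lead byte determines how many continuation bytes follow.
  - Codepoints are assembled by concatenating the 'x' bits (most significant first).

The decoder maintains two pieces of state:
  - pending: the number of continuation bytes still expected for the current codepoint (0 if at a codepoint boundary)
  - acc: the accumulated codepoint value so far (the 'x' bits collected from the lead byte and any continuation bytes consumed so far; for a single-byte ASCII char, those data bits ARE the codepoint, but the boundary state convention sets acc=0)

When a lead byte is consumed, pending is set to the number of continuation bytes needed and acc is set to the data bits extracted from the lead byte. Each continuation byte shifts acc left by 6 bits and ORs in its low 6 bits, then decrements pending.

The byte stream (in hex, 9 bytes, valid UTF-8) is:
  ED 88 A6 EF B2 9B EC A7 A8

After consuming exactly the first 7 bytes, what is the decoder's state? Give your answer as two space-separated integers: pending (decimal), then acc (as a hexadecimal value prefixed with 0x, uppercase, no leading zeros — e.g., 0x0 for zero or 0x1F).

Byte[0]=ED: 3-byte lead. pending=2, acc=0xD
Byte[1]=88: continuation. acc=(acc<<6)|0x08=0x348, pending=1
Byte[2]=A6: continuation. acc=(acc<<6)|0x26=0xD226, pending=0
Byte[3]=EF: 3-byte lead. pending=2, acc=0xF
Byte[4]=B2: continuation. acc=(acc<<6)|0x32=0x3F2, pending=1
Byte[5]=9B: continuation. acc=(acc<<6)|0x1B=0xFC9B, pending=0
Byte[6]=EC: 3-byte lead. pending=2, acc=0xC

Answer: 2 0xC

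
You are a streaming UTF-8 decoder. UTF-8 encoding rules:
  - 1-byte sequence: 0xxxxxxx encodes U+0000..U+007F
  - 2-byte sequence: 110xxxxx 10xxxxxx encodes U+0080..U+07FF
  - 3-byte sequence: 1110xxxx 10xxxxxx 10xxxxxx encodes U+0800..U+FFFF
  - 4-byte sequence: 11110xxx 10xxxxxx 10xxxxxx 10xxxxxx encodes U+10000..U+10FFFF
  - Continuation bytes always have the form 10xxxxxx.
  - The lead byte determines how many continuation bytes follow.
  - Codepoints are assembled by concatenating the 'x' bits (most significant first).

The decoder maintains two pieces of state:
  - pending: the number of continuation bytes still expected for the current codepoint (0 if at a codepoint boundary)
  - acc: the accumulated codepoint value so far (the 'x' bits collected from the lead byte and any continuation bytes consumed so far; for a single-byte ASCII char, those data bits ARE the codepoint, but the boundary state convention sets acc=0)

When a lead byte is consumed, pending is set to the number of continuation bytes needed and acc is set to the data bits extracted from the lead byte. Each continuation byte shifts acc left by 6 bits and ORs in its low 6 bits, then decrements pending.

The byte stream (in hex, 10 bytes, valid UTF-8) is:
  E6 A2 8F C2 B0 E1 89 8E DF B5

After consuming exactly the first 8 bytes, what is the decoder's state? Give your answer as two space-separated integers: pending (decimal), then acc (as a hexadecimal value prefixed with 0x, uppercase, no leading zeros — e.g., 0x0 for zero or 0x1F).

Byte[0]=E6: 3-byte lead. pending=2, acc=0x6
Byte[1]=A2: continuation. acc=(acc<<6)|0x22=0x1A2, pending=1
Byte[2]=8F: continuation. acc=(acc<<6)|0x0F=0x688F, pending=0
Byte[3]=C2: 2-byte lead. pending=1, acc=0x2
Byte[4]=B0: continuation. acc=(acc<<6)|0x30=0xB0, pending=0
Byte[5]=E1: 3-byte lead. pending=2, acc=0x1
Byte[6]=89: continuation. acc=(acc<<6)|0x09=0x49, pending=1
Byte[7]=8E: continuation. acc=(acc<<6)|0x0E=0x124E, pending=0

Answer: 0 0x124E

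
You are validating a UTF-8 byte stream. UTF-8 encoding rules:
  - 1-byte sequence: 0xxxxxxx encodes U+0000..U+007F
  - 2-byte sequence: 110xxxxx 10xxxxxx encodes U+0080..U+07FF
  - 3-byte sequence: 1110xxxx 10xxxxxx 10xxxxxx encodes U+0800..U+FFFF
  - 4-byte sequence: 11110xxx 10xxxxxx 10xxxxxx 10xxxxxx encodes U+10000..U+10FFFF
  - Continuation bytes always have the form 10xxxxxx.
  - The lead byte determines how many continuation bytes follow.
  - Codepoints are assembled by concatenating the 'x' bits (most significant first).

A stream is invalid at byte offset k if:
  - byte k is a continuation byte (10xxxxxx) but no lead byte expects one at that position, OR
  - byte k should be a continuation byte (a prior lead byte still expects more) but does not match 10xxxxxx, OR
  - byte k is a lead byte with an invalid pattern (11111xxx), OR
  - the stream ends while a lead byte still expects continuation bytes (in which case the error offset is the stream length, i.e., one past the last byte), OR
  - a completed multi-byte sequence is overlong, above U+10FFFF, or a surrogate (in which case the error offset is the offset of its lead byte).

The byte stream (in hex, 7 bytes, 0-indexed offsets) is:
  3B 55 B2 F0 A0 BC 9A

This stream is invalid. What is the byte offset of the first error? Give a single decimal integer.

Byte[0]=3B: 1-byte ASCII. cp=U+003B
Byte[1]=55: 1-byte ASCII. cp=U+0055
Byte[2]=B2: INVALID lead byte (not 0xxx/110x/1110/11110)

Answer: 2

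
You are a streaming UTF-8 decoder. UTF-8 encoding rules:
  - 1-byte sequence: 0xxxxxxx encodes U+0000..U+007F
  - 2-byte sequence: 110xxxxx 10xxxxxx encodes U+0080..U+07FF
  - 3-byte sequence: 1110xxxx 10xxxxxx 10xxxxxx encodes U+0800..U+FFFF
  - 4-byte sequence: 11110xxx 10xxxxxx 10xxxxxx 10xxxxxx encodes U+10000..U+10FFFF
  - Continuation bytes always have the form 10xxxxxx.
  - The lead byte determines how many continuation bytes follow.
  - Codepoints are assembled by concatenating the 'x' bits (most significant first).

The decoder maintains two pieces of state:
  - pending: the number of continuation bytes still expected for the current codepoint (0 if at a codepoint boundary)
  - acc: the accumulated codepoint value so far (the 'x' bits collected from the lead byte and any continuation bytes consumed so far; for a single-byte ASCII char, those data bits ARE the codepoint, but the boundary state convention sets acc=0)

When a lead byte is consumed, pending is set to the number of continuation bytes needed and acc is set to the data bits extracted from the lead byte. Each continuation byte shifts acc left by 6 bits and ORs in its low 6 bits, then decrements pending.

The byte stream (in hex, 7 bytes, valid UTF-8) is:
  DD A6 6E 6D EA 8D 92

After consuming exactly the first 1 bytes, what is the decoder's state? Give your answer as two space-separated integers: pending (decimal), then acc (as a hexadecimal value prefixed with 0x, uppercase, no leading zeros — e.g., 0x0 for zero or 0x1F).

Answer: 1 0x1D

Derivation:
Byte[0]=DD: 2-byte lead. pending=1, acc=0x1D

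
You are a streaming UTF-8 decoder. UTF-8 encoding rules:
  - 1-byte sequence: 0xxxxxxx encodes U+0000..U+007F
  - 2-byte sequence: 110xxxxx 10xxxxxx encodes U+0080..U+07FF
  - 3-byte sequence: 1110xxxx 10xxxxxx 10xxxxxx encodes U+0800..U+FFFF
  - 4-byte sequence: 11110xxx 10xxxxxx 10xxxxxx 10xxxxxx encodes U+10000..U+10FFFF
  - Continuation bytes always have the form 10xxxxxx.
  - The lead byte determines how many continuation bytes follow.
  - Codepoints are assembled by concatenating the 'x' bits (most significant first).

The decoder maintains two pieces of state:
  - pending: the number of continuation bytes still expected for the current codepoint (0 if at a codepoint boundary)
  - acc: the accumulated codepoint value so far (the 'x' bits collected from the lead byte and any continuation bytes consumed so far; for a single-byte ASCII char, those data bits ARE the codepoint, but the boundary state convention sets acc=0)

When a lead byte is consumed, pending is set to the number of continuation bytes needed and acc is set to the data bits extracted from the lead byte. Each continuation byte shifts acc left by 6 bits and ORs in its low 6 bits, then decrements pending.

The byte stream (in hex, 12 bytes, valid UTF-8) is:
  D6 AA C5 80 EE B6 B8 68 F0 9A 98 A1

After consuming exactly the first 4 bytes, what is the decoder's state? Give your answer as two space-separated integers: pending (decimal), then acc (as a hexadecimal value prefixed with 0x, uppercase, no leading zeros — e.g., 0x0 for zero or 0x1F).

Byte[0]=D6: 2-byte lead. pending=1, acc=0x16
Byte[1]=AA: continuation. acc=(acc<<6)|0x2A=0x5AA, pending=0
Byte[2]=C5: 2-byte lead. pending=1, acc=0x5
Byte[3]=80: continuation. acc=(acc<<6)|0x00=0x140, pending=0

Answer: 0 0x140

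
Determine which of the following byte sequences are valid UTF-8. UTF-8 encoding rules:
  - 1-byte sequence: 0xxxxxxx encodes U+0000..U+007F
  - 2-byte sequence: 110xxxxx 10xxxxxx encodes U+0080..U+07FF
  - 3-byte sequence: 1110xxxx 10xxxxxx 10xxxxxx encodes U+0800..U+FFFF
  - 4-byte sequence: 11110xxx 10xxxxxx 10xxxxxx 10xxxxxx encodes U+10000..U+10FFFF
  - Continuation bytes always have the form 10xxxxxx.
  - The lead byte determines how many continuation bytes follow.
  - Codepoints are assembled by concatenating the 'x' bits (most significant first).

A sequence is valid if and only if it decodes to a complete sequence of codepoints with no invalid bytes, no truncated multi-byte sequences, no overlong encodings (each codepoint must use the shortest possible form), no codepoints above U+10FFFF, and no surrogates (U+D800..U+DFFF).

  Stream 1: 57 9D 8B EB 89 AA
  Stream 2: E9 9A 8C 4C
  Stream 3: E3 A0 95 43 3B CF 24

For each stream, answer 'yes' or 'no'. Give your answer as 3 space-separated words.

Answer: no yes no

Derivation:
Stream 1: error at byte offset 1. INVALID
Stream 2: decodes cleanly. VALID
Stream 3: error at byte offset 6. INVALID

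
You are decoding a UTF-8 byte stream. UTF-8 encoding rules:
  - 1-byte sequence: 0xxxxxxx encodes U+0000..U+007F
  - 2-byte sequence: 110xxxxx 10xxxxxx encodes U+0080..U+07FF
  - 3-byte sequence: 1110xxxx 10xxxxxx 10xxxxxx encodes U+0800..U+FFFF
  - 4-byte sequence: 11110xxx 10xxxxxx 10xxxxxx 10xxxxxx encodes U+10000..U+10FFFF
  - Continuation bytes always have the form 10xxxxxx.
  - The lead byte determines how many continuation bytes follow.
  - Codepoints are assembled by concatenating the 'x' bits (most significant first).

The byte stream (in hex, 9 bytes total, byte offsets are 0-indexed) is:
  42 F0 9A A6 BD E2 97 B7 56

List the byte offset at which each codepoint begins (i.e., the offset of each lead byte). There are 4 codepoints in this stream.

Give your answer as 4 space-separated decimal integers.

Answer: 0 1 5 8

Derivation:
Byte[0]=42: 1-byte ASCII. cp=U+0042
Byte[1]=F0: 4-byte lead, need 3 cont bytes. acc=0x0
Byte[2]=9A: continuation. acc=(acc<<6)|0x1A=0x1A
Byte[3]=A6: continuation. acc=(acc<<6)|0x26=0x6A6
Byte[4]=BD: continuation. acc=(acc<<6)|0x3D=0x1A9BD
Completed: cp=U+1A9BD (starts at byte 1)
Byte[5]=E2: 3-byte lead, need 2 cont bytes. acc=0x2
Byte[6]=97: continuation. acc=(acc<<6)|0x17=0x97
Byte[7]=B7: continuation. acc=(acc<<6)|0x37=0x25F7
Completed: cp=U+25F7 (starts at byte 5)
Byte[8]=56: 1-byte ASCII. cp=U+0056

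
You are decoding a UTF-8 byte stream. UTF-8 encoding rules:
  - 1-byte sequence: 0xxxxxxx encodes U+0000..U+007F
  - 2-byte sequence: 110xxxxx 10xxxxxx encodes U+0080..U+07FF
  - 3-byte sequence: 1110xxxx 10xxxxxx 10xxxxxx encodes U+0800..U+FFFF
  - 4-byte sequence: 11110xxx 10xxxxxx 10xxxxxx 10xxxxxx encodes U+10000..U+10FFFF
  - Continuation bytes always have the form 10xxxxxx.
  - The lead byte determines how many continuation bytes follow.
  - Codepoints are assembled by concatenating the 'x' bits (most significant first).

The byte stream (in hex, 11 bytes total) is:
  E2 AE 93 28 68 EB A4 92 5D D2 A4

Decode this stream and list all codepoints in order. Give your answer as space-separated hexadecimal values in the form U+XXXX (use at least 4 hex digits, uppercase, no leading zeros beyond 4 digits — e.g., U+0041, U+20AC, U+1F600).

Answer: U+2B93 U+0028 U+0068 U+B912 U+005D U+04A4

Derivation:
Byte[0]=E2: 3-byte lead, need 2 cont bytes. acc=0x2
Byte[1]=AE: continuation. acc=(acc<<6)|0x2E=0xAE
Byte[2]=93: continuation. acc=(acc<<6)|0x13=0x2B93
Completed: cp=U+2B93 (starts at byte 0)
Byte[3]=28: 1-byte ASCII. cp=U+0028
Byte[4]=68: 1-byte ASCII. cp=U+0068
Byte[5]=EB: 3-byte lead, need 2 cont bytes. acc=0xB
Byte[6]=A4: continuation. acc=(acc<<6)|0x24=0x2E4
Byte[7]=92: continuation. acc=(acc<<6)|0x12=0xB912
Completed: cp=U+B912 (starts at byte 5)
Byte[8]=5D: 1-byte ASCII. cp=U+005D
Byte[9]=D2: 2-byte lead, need 1 cont bytes. acc=0x12
Byte[10]=A4: continuation. acc=(acc<<6)|0x24=0x4A4
Completed: cp=U+04A4 (starts at byte 9)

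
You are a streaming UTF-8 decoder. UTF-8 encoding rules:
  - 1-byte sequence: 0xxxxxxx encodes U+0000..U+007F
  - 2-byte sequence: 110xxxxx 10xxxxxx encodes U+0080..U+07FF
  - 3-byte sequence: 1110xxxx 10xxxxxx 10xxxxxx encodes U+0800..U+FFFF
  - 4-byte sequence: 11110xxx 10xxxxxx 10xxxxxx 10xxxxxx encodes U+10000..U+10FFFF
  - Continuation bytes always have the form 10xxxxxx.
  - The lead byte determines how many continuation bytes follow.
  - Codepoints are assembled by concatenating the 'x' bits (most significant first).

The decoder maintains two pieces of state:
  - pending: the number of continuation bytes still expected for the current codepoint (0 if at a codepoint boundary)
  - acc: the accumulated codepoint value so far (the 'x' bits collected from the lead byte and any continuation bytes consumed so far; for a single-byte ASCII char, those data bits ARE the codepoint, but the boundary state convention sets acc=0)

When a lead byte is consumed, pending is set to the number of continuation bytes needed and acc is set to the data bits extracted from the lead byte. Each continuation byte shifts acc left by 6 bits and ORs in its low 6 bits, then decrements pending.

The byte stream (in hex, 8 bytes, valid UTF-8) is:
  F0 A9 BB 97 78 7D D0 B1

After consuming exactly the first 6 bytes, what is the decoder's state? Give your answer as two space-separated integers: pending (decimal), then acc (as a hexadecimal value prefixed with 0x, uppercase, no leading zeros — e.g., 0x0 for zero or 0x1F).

Answer: 0 0x0

Derivation:
Byte[0]=F0: 4-byte lead. pending=3, acc=0x0
Byte[1]=A9: continuation. acc=(acc<<6)|0x29=0x29, pending=2
Byte[2]=BB: continuation. acc=(acc<<6)|0x3B=0xA7B, pending=1
Byte[3]=97: continuation. acc=(acc<<6)|0x17=0x29ED7, pending=0
Byte[4]=78: 1-byte. pending=0, acc=0x0
Byte[5]=7D: 1-byte. pending=0, acc=0x0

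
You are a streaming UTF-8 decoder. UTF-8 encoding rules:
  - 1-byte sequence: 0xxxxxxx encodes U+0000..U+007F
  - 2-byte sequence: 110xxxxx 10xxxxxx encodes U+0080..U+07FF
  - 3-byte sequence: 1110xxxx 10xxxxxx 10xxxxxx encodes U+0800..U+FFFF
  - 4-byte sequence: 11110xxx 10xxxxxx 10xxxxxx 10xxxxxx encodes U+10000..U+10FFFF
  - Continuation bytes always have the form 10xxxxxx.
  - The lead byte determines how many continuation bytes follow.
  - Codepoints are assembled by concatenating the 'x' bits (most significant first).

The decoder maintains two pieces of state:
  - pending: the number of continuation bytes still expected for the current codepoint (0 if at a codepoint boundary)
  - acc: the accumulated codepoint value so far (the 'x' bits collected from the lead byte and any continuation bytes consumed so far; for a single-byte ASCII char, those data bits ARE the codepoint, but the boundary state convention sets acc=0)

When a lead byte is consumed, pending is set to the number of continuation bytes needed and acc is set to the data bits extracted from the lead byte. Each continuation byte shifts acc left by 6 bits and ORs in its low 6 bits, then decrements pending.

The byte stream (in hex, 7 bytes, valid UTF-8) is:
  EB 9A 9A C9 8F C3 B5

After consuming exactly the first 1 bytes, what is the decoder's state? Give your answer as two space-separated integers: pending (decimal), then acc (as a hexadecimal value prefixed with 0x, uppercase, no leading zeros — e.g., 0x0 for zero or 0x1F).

Byte[0]=EB: 3-byte lead. pending=2, acc=0xB

Answer: 2 0xB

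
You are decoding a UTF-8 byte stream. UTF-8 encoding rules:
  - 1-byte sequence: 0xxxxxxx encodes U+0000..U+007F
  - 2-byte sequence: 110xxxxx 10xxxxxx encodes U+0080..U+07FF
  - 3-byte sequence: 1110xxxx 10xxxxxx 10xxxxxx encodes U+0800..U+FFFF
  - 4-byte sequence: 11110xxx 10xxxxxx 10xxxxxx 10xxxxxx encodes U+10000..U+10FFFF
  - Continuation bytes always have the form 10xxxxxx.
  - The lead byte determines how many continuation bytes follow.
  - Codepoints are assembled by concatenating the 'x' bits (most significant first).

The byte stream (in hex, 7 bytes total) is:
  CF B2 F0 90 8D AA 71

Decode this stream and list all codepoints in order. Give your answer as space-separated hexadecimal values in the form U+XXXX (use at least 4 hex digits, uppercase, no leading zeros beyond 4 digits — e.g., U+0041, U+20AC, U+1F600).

Answer: U+03F2 U+1036A U+0071

Derivation:
Byte[0]=CF: 2-byte lead, need 1 cont bytes. acc=0xF
Byte[1]=B2: continuation. acc=(acc<<6)|0x32=0x3F2
Completed: cp=U+03F2 (starts at byte 0)
Byte[2]=F0: 4-byte lead, need 3 cont bytes. acc=0x0
Byte[3]=90: continuation. acc=(acc<<6)|0x10=0x10
Byte[4]=8D: continuation. acc=(acc<<6)|0x0D=0x40D
Byte[5]=AA: continuation. acc=(acc<<6)|0x2A=0x1036A
Completed: cp=U+1036A (starts at byte 2)
Byte[6]=71: 1-byte ASCII. cp=U+0071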